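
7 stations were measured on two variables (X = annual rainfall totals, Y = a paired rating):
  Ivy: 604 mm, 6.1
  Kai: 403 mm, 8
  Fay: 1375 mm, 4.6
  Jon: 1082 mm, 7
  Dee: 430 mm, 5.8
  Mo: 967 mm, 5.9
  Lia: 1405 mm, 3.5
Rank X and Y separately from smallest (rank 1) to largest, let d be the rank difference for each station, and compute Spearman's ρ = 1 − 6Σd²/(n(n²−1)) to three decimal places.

-0.679

Ranks of variable 1: 3, 1, 6, 5, 2, 4, 7
Ranks of variable 2: 5, 7, 2, 6, 3, 4, 1
d = r₁ − r₂: -2, -6, 4, -1, -1, 0, 6
d²: 4, 36, 16, 1, 1, 0, 36; Σd² = 94
ρ = 1 − 6·94/(7·48) = 1 − 564/336 = -0.679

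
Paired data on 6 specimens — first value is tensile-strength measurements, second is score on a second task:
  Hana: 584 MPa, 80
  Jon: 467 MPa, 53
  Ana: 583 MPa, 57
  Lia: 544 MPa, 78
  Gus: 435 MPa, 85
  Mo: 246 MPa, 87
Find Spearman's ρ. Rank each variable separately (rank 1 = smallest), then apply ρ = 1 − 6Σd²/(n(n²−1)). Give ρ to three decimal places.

-0.486

Ranks of variable 1: 6, 3, 5, 4, 2, 1
Ranks of variable 2: 4, 1, 2, 3, 5, 6
d = r₁ − r₂: 2, 2, 3, 1, -3, -5
d²: 4, 4, 9, 1, 9, 25; Σd² = 52
ρ = 1 − 6·52/(6·35) = 1 − 312/210 = -0.486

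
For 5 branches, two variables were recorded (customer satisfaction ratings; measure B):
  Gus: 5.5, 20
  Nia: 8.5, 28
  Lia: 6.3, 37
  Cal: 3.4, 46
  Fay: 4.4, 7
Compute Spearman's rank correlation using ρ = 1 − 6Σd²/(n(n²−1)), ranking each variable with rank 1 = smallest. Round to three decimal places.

-0.100

Ranks of variable 1: 3, 5, 4, 1, 2
Ranks of variable 2: 2, 3, 4, 5, 1
d = r₁ − r₂: 1, 2, 0, -4, 1
d²: 1, 4, 0, 16, 1; Σd² = 22
ρ = 1 − 6·22/(5·24) = 1 − 132/120 = -0.100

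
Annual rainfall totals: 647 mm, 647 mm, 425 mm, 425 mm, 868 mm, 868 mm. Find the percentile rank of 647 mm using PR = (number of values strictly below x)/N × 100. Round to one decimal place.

N = 6.
Strictly below 647: 2. Equal to 647: 2.
PR = 2/6 × 100 = 33.3

33.3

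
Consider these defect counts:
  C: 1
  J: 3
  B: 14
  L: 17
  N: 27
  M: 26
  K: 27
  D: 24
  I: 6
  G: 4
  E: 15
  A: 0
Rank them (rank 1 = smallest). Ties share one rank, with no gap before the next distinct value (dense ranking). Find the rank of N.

Sorted (ascending): 0, 1, 3, 4, 6, 14, 15, 17, 24, 26, 27, 27
The 2 values of 27 share dense rank 11.
Remaining distinct values take the next consecutive integers.
N has value 27 → rank 11.

11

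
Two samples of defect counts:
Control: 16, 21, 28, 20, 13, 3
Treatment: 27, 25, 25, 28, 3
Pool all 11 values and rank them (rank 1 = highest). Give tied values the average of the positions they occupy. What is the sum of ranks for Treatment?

Sorted (descending): 28, 28, 27, 25, 25, 21, 20, 16, 13, 3, 3
The 2 values of 28 occupy positions 1–2 → average rank (1+2)/2 = 1.5.
The 2 values of 25 occupy positions 4–5 → average rank (4+5)/2 = 4.5.
The 2 values of 3 occupy positions 10–11 → average rank (10+11)/2 = 10.5.
Treatment values → pooled ranks: 27→3, 25→4.5, 25→4.5, 28→1.5, 3→10.5
Rank sum = 3 + 4.5 + 4.5 + 1.5 + 10.5 = 24

24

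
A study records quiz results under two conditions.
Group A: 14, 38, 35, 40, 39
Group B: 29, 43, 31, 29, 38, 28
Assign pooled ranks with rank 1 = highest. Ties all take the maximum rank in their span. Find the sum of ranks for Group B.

41

Sorted (descending): 43, 40, 39, 38, 38, 35, 31, 29, 29, 28, 14
The 2 values of 38 occupy positions 4–5 → each gets rank 5.
The 2 values of 29 occupy positions 8–9 → each gets rank 9.
Group B values → pooled ranks: 29→9, 43→1, 31→7, 29→9, 38→5, 28→10
Rank sum = 9 + 1 + 7 + 9 + 5 + 10 = 41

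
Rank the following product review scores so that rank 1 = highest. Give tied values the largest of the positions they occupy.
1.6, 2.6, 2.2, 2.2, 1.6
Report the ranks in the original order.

5, 1, 3, 3, 5

Sorted (descending): 2.6, 2.2, 2.2, 1.6, 1.6
The 2 values of 2.2 occupy positions 2–3 → each gets rank 3.
The 2 values of 1.6 occupy positions 4–5 → each gets rank 5.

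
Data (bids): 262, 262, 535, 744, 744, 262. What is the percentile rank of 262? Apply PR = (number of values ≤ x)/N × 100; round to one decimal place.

50.0

N = 6.
Strictly below 262: 0. Equal to 262: 3.
PR = 3/6 × 100 = 50.0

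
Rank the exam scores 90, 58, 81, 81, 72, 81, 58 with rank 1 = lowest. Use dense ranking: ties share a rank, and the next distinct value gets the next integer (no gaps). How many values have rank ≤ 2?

3

Sorted (ascending): 58, 58, 72, 81, 81, 81, 90
The 2 values of 58 share dense rank 1.
The 3 values of 81 share dense rank 3.
Remaining distinct values take the next consecutive integers.
Ranks ≤ 2: {1, 1, 2} → 3 values.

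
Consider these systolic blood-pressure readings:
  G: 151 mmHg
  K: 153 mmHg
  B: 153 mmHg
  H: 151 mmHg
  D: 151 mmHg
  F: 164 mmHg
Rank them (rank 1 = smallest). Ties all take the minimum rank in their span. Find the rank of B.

4

Sorted (ascending): 151, 151, 151, 153, 153, 164
The 3 values of 151 occupy positions 1–3 → each gets rank 1.
The 2 values of 153 occupy positions 4–5 → each gets rank 4.
B has value 153 mmHg → rank 4.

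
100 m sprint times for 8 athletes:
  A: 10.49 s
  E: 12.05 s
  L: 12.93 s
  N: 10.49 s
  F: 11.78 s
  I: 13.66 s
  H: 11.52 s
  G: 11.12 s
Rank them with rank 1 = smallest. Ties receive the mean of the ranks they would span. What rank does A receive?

Sorted (ascending): 10.49, 10.49, 11.12, 11.52, 11.78, 12.05, 12.93, 13.66
The 2 values of 10.49 occupy positions 1–2 → average rank (1+2)/2 = 1.5.
A has value 10.49 s → rank 1.5.

1.5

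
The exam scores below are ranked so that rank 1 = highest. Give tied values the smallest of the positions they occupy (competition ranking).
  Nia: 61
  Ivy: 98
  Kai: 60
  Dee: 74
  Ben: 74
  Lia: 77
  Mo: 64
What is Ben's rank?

3

Sorted (descending): 98, 77, 74, 74, 64, 61, 60
The 2 values of 74 occupy positions 3–4 → each gets rank 3.
Ben has value 74 → rank 3.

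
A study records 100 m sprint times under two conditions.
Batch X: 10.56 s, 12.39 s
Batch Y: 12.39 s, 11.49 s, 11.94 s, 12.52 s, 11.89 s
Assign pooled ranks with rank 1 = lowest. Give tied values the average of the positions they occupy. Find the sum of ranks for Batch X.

6.5

Sorted (ascending): 10.56, 11.49, 11.89, 11.94, 12.39, 12.39, 12.52
The 2 values of 12.39 occupy positions 5–6 → average rank (5+6)/2 = 5.5.
Batch X values → pooled ranks: 10.56→1, 12.39→5.5
Rank sum = 1 + 5.5 = 6.5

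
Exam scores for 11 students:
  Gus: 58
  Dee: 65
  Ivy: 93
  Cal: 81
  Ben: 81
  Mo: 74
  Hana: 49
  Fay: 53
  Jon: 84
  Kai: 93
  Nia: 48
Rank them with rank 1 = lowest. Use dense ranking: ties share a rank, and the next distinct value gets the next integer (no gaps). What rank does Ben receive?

Sorted (ascending): 48, 49, 53, 58, 65, 74, 81, 81, 84, 93, 93
The 2 values of 81 share dense rank 7.
The 2 values of 93 share dense rank 9.
Remaining distinct values take the next consecutive integers.
Ben has value 81 → rank 7.

7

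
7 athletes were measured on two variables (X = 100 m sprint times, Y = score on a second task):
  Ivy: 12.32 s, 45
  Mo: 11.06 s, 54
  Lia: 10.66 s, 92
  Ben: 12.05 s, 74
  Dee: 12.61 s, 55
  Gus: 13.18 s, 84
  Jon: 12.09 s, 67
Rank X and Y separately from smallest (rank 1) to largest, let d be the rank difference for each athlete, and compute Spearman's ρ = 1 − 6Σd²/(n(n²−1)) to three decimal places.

Ranks of variable 1: 5, 2, 1, 3, 6, 7, 4
Ranks of variable 2: 1, 2, 7, 5, 3, 6, 4
d = r₁ − r₂: 4, 0, -6, -2, 3, 1, 0
d²: 16, 0, 36, 4, 9, 1, 0; Σd² = 66
ρ = 1 − 6·66/(7·48) = 1 − 396/336 = -0.179

-0.179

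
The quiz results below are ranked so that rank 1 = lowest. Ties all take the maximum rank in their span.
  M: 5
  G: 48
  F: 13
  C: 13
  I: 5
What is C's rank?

Sorted (ascending): 5, 5, 13, 13, 48
The 2 values of 5 occupy positions 1–2 → each gets rank 2.
The 2 values of 13 occupy positions 3–4 → each gets rank 4.
C has value 13 → rank 4.

4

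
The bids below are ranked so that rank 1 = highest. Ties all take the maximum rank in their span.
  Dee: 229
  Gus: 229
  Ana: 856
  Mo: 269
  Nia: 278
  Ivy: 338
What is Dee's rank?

Sorted (descending): 856, 338, 278, 269, 229, 229
The 2 values of 229 occupy positions 5–6 → each gets rank 6.
Dee has value 229 → rank 6.

6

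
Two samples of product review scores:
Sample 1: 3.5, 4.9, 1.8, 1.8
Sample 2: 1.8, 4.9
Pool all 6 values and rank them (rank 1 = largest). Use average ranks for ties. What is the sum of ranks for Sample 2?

6.5

Sorted (descending): 4.9, 4.9, 3.5, 1.8, 1.8, 1.8
The 2 values of 4.9 occupy positions 1–2 → average rank (1+2)/2 = 1.5.
The 3 values of 1.8 occupy positions 4–6 → average rank 5.
Sample 2 values → pooled ranks: 1.8→5, 4.9→1.5
Rank sum = 5 + 1.5 = 6.5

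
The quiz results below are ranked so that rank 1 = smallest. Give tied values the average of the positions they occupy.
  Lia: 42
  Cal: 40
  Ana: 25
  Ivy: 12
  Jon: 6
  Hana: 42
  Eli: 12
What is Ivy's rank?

2.5

Sorted (ascending): 6, 12, 12, 25, 40, 42, 42
The 2 values of 12 occupy positions 2–3 → average rank (2+3)/2 = 2.5.
The 2 values of 42 occupy positions 6–7 → average rank (6+7)/2 = 6.5.
Ivy has value 12 → rank 2.5.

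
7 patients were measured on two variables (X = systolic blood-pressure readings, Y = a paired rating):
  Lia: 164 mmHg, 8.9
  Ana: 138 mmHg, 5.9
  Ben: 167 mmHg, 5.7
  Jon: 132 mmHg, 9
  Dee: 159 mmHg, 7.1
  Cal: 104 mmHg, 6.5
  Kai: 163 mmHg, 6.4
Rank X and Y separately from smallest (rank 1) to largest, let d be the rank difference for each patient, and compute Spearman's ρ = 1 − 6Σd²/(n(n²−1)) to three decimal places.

-0.357

Ranks of variable 1: 6, 3, 7, 2, 4, 1, 5
Ranks of variable 2: 6, 2, 1, 7, 5, 4, 3
d = r₁ − r₂: 0, 1, 6, -5, -1, -3, 2
d²: 0, 1, 36, 25, 1, 9, 4; Σd² = 76
ρ = 1 − 6·76/(7·48) = 1 − 456/336 = -0.357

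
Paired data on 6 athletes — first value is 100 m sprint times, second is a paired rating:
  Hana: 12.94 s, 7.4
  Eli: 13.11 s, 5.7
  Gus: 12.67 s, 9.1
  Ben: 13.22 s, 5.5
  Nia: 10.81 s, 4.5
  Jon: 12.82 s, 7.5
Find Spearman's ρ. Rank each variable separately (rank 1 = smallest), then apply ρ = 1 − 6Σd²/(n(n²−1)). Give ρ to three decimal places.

Ranks of variable 1: 4, 5, 2, 6, 1, 3
Ranks of variable 2: 4, 3, 6, 2, 1, 5
d = r₁ − r₂: 0, 2, -4, 4, 0, -2
d²: 0, 4, 16, 16, 0, 4; Σd² = 40
ρ = 1 − 6·40/(6·35) = 1 − 240/210 = -0.143

-0.143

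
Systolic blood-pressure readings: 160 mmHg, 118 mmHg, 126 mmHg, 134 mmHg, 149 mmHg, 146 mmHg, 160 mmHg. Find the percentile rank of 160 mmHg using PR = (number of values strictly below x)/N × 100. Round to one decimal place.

71.4

N = 7.
Strictly below 160: 5. Equal to 160: 2.
PR = 5/7 × 100 = 71.4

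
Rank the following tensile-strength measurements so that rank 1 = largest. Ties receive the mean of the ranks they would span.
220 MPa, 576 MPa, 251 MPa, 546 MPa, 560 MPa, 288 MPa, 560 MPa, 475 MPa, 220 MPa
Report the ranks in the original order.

8.5, 1, 7, 4, 2.5, 6, 2.5, 5, 8.5

Sorted (descending): 576, 560, 560, 546, 475, 288, 251, 220, 220
The 2 values of 560 occupy positions 2–3 → average rank (2+3)/2 = 2.5.
The 2 values of 220 occupy positions 8–9 → average rank (8+9)/2 = 8.5.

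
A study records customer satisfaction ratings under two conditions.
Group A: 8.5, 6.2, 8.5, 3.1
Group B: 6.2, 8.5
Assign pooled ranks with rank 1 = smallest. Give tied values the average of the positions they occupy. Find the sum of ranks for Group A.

13.5

Sorted (ascending): 3.1, 6.2, 6.2, 8.5, 8.5, 8.5
The 2 values of 6.2 occupy positions 2–3 → average rank (2+3)/2 = 2.5.
The 3 values of 8.5 occupy positions 4–6 → average rank 5.
Group A values → pooled ranks: 8.5→5, 6.2→2.5, 8.5→5, 3.1→1
Rank sum = 5 + 2.5 + 5 + 1 = 13.5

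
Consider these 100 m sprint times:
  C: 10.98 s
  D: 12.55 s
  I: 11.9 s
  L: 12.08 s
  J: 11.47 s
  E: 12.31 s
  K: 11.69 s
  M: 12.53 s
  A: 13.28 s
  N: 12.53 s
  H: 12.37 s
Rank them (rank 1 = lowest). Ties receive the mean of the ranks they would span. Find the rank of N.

8.5

Sorted (ascending): 10.98, 11.47, 11.69, 11.9, 12.08, 12.31, 12.37, 12.53, 12.53, 12.55, 13.28
The 2 values of 12.53 occupy positions 8–9 → average rank (8+9)/2 = 8.5.
N has value 12.53 s → rank 8.5.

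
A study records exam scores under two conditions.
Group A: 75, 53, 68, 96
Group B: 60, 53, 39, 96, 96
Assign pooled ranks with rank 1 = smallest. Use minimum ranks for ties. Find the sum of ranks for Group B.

Sorted (ascending): 39, 53, 53, 60, 68, 75, 96, 96, 96
The 2 values of 53 occupy positions 2–3 → each gets rank 2.
The 3 values of 96 occupy positions 7–9 → each gets rank 7.
Group B values → pooled ranks: 60→4, 53→2, 39→1, 96→7, 96→7
Rank sum = 4 + 2 + 1 + 7 + 7 = 21

21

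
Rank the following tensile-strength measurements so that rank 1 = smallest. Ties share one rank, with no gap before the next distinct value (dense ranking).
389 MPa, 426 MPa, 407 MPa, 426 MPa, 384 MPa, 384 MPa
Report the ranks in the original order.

2, 4, 3, 4, 1, 1

Sorted (ascending): 384, 384, 389, 407, 426, 426
The 2 values of 384 share dense rank 1.
The 2 values of 426 share dense rank 4.
Remaining distinct values take the next consecutive integers.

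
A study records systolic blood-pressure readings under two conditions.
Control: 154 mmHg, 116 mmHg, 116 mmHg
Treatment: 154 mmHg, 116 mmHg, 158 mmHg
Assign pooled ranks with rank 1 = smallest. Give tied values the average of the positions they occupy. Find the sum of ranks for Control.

Sorted (ascending): 116, 116, 116, 154, 154, 158
The 3 values of 116 occupy positions 1–3 → average rank 2.
The 2 values of 154 occupy positions 4–5 → average rank (4+5)/2 = 4.5.
Control values → pooled ranks: 154→4.5, 116→2, 116→2
Rank sum = 4.5 + 2 + 2 = 8.5

8.5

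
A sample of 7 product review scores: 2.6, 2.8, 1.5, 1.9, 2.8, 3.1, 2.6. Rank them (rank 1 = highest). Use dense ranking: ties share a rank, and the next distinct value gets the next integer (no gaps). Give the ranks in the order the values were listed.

3, 2, 5, 4, 2, 1, 3

Sorted (descending): 3.1, 2.8, 2.8, 2.6, 2.6, 1.9, 1.5
The 2 values of 2.8 share dense rank 2.
The 2 values of 2.6 share dense rank 3.
Remaining distinct values take the next consecutive integers.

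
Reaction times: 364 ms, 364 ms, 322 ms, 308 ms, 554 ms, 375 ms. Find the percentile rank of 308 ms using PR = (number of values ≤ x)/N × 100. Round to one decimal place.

N = 6.
Strictly below 308: 0. Equal to 308: 1.
PR = 1/6 × 100 = 16.7

16.7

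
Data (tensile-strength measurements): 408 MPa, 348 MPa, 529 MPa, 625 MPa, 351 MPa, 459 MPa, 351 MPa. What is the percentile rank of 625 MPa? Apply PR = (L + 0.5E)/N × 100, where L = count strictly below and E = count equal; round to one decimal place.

92.9

N = 7.
Strictly below 625: 6. Equal to 625: 1.
PR = (6 + 0.5·1)/7 × 100 = 92.9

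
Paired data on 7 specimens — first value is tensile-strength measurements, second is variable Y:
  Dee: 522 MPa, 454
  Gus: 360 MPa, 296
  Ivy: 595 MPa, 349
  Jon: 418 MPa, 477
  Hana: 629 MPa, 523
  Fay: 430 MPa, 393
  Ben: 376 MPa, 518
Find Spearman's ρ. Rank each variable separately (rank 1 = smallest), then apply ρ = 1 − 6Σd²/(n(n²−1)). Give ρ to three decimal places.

0.321

Ranks of variable 1: 5, 1, 6, 3, 7, 4, 2
Ranks of variable 2: 4, 1, 2, 5, 7, 3, 6
d = r₁ − r₂: 1, 0, 4, -2, 0, 1, -4
d²: 1, 0, 16, 4, 0, 1, 16; Σd² = 38
ρ = 1 − 6·38/(7·48) = 1 − 228/336 = 0.321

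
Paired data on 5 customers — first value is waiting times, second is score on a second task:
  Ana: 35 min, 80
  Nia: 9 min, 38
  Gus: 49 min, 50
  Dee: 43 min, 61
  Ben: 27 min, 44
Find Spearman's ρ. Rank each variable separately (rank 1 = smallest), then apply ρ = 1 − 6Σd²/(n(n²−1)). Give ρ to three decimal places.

Ranks of variable 1: 3, 1, 5, 4, 2
Ranks of variable 2: 5, 1, 3, 4, 2
d = r₁ − r₂: -2, 0, 2, 0, 0
d²: 4, 0, 4, 0, 0; Σd² = 8
ρ = 1 − 6·8/(5·24) = 1 − 48/120 = 0.600

0.600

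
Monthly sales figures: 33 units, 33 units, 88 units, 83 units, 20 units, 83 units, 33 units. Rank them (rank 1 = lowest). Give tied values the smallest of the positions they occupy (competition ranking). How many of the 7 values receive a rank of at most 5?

Sorted (ascending): 20, 33, 33, 33, 83, 83, 88
The 3 values of 33 occupy positions 2–4 → each gets rank 2.
The 2 values of 83 occupy positions 5–6 → each gets rank 5.
Ranks ≤ 5: {1, 2, 2, 2, 5, 5} → 6 values.

6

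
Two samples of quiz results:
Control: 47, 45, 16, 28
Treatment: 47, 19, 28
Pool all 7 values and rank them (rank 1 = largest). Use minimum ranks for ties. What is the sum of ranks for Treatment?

Sorted (descending): 47, 47, 45, 28, 28, 19, 16
The 2 values of 47 occupy positions 1–2 → each gets rank 1.
The 2 values of 28 occupy positions 4–5 → each gets rank 4.
Treatment values → pooled ranks: 47→1, 19→6, 28→4
Rank sum = 1 + 6 + 4 = 11

11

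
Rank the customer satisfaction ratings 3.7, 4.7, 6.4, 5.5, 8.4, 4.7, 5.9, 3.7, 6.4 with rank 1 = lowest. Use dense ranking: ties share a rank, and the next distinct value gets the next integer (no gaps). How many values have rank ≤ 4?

6

Sorted (ascending): 3.7, 3.7, 4.7, 4.7, 5.5, 5.9, 6.4, 6.4, 8.4
The 2 values of 3.7 share dense rank 1.
The 2 values of 4.7 share dense rank 2.
The 2 values of 6.4 share dense rank 5.
Remaining distinct values take the next consecutive integers.
Ranks ≤ 4: {1, 1, 2, 2, 3, 4} → 6 values.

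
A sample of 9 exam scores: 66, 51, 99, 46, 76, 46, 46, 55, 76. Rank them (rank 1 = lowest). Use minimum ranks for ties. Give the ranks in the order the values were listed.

6, 4, 9, 1, 7, 1, 1, 5, 7

Sorted (ascending): 46, 46, 46, 51, 55, 66, 76, 76, 99
The 3 values of 46 occupy positions 1–3 → each gets rank 1.
The 2 values of 76 occupy positions 7–8 → each gets rank 7.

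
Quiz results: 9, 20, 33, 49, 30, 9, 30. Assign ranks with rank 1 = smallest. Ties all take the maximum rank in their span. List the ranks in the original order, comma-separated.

Sorted (ascending): 9, 9, 20, 30, 30, 33, 49
The 2 values of 9 occupy positions 1–2 → each gets rank 2.
The 2 values of 30 occupy positions 4–5 → each gets rank 5.

2, 3, 6, 7, 5, 2, 5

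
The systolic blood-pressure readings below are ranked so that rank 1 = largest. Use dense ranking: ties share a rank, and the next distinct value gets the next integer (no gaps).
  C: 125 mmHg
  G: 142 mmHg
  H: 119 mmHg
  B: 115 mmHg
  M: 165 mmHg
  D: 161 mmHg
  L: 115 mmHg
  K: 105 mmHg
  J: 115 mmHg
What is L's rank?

Sorted (descending): 165, 161, 142, 125, 119, 115, 115, 115, 105
The 3 values of 115 share dense rank 6.
Remaining distinct values take the next consecutive integers.
L has value 115 mmHg → rank 6.

6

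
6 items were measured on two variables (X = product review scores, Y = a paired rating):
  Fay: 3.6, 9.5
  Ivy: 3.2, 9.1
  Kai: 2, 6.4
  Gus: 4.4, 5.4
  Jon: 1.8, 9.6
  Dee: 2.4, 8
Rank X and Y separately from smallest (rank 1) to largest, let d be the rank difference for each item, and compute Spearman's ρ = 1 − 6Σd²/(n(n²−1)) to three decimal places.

-0.429

Ranks of variable 1: 5, 4, 2, 6, 1, 3
Ranks of variable 2: 5, 4, 2, 1, 6, 3
d = r₁ − r₂: 0, 0, 0, 5, -5, 0
d²: 0, 0, 0, 25, 25, 0; Σd² = 50
ρ = 1 − 6·50/(6·35) = 1 − 300/210 = -0.429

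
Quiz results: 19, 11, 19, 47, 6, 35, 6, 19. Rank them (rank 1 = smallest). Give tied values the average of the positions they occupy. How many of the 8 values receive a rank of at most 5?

6

Sorted (ascending): 6, 6, 11, 19, 19, 19, 35, 47
The 2 values of 6 occupy positions 1–2 → average rank (1+2)/2 = 1.5.
The 3 values of 19 occupy positions 4–6 → average rank 5.
Ranks ≤ 5: {1.5, 1.5, 3, 5, 5, 5} → 6 values.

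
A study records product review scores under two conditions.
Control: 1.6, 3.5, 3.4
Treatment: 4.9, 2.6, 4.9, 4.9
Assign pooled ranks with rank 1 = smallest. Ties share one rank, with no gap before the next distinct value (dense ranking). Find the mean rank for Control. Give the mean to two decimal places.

2.67

Sorted (ascending): 1.6, 2.6, 3.4, 3.5, 4.9, 4.9, 4.9
The 3 values of 4.9 share dense rank 5.
Remaining distinct values take the next consecutive integers.
Control values → pooled ranks: 1.6→1, 3.5→4, 3.4→3
Mean rank = (1 + 4 + 3) / 3 = 2.67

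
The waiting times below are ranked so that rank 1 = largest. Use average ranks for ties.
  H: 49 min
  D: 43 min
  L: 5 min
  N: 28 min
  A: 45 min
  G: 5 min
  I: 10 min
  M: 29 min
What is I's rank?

Sorted (descending): 49, 45, 43, 29, 28, 10, 5, 5
The 2 values of 5 occupy positions 7–8 → average rank (7+8)/2 = 7.5.
I has value 10 min → rank 6.

6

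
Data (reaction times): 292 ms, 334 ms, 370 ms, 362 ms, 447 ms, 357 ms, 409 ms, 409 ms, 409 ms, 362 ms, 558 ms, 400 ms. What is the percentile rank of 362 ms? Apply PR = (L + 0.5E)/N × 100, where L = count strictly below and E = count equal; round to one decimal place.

N = 12.
Strictly below 362: 3. Equal to 362: 2.
PR = (3 + 0.5·2)/12 × 100 = 33.3

33.3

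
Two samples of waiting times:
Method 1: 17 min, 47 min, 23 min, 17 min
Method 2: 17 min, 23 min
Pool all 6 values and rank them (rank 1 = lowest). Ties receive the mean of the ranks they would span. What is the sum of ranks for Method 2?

Sorted (ascending): 17, 17, 17, 23, 23, 47
The 3 values of 17 occupy positions 1–3 → average rank 2.
The 2 values of 23 occupy positions 4–5 → average rank (4+5)/2 = 4.5.
Method 2 values → pooled ranks: 17→2, 23→4.5
Rank sum = 2 + 4.5 = 6.5

6.5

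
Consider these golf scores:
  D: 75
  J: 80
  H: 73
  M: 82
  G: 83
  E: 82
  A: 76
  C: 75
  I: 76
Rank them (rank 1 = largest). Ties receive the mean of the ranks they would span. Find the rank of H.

9

Sorted (descending): 83, 82, 82, 80, 76, 76, 75, 75, 73
The 2 values of 82 occupy positions 2–3 → average rank (2+3)/2 = 2.5.
The 2 values of 76 occupy positions 5–6 → average rank (5+6)/2 = 5.5.
The 2 values of 75 occupy positions 7–8 → average rank (7+8)/2 = 7.5.
H has value 73 → rank 9.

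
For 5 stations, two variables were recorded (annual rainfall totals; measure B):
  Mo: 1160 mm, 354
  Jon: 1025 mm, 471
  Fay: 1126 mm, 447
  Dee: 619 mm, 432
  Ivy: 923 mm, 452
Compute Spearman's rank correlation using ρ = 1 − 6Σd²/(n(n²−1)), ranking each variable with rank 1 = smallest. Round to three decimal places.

-0.300

Ranks of variable 1: 5, 3, 4, 1, 2
Ranks of variable 2: 1, 5, 3, 2, 4
d = r₁ − r₂: 4, -2, 1, -1, -2
d²: 16, 4, 1, 1, 4; Σd² = 26
ρ = 1 − 6·26/(5·24) = 1 − 156/120 = -0.300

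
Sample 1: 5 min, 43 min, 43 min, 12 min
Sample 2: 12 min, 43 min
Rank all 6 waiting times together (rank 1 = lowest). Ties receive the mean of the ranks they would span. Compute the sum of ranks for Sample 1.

Sorted (ascending): 5, 12, 12, 43, 43, 43
The 2 values of 12 occupy positions 2–3 → average rank (2+3)/2 = 2.5.
The 3 values of 43 occupy positions 4–6 → average rank 5.
Sample 1 values → pooled ranks: 5→1, 43→5, 43→5, 12→2.5
Rank sum = 1 + 5 + 5 + 2.5 = 13.5

13.5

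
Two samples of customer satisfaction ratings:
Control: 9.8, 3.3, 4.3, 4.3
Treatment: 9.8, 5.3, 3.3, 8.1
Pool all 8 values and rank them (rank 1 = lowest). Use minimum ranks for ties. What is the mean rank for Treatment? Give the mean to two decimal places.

4.75

Sorted (ascending): 3.3, 3.3, 4.3, 4.3, 5.3, 8.1, 9.8, 9.8
The 2 values of 3.3 occupy positions 1–2 → each gets rank 1.
The 2 values of 4.3 occupy positions 3–4 → each gets rank 3.
The 2 values of 9.8 occupy positions 7–8 → each gets rank 7.
Treatment values → pooled ranks: 9.8→7, 5.3→5, 3.3→1, 8.1→6
Mean rank = (7 + 5 + 1 + 6) / 4 = 4.75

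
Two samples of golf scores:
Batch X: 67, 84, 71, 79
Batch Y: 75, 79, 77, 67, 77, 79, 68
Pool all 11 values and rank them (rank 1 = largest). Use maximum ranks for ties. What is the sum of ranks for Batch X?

Sorted (descending): 84, 79, 79, 79, 77, 77, 75, 71, 68, 67, 67
The 3 values of 79 occupy positions 2–4 → each gets rank 4.
The 2 values of 77 occupy positions 5–6 → each gets rank 6.
The 2 values of 67 occupy positions 10–11 → each gets rank 11.
Batch X values → pooled ranks: 67→11, 84→1, 71→8, 79→4
Rank sum = 11 + 1 + 8 + 4 = 24

24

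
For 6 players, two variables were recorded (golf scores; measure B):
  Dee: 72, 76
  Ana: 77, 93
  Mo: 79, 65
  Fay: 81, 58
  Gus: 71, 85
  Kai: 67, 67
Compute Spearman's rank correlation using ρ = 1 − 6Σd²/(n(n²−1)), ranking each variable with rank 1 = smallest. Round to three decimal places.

Ranks of variable 1: 3, 4, 5, 6, 2, 1
Ranks of variable 2: 4, 6, 2, 1, 5, 3
d = r₁ − r₂: -1, -2, 3, 5, -3, -2
d²: 1, 4, 9, 25, 9, 4; Σd² = 52
ρ = 1 − 6·52/(6·35) = 1 − 312/210 = -0.486

-0.486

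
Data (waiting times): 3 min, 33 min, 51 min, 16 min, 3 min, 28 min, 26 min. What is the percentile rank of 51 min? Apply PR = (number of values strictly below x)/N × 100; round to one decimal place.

85.7

N = 7.
Strictly below 51: 6. Equal to 51: 1.
PR = 6/7 × 100 = 85.7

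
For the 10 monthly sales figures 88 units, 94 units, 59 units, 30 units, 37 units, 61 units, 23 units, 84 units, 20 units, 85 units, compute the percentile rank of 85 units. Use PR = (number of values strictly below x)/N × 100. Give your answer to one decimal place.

70.0

N = 10.
Strictly below 85: 7. Equal to 85: 1.
PR = 7/10 × 100 = 70.0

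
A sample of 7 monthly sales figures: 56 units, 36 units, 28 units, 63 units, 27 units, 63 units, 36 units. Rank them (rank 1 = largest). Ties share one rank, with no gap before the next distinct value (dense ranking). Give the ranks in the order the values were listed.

Sorted (descending): 63, 63, 56, 36, 36, 28, 27
The 2 values of 63 share dense rank 1.
The 2 values of 36 share dense rank 3.
Remaining distinct values take the next consecutive integers.

2, 3, 4, 1, 5, 1, 3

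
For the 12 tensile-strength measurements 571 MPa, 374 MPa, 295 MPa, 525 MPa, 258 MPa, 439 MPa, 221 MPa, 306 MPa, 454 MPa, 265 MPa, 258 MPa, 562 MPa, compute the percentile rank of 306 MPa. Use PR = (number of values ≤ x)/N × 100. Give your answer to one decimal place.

50.0

N = 12.
Strictly below 306: 5. Equal to 306: 1.
PR = 6/12 × 100 = 50.0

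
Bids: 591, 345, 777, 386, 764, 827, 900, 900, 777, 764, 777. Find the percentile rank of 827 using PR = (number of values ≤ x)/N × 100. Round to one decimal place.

N = 11.
Strictly below 827: 8. Equal to 827: 1.
PR = 9/11 × 100 = 81.8

81.8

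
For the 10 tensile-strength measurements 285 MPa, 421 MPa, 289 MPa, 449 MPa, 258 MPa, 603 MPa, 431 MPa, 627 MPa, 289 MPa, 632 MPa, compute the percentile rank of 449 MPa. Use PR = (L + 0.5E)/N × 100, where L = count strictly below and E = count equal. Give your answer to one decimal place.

65.0

N = 10.
Strictly below 449: 6. Equal to 449: 1.
PR = (6 + 0.5·1)/10 × 100 = 65.0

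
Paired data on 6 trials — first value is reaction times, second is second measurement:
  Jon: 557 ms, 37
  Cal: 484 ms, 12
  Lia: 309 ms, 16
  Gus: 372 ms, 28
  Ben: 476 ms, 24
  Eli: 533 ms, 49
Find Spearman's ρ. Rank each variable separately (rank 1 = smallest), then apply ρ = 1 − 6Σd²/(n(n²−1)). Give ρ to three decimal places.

0.543

Ranks of variable 1: 6, 4, 1, 2, 3, 5
Ranks of variable 2: 5, 1, 2, 4, 3, 6
d = r₁ − r₂: 1, 3, -1, -2, 0, -1
d²: 1, 9, 1, 4, 0, 1; Σd² = 16
ρ = 1 − 6·16/(6·35) = 1 − 96/210 = 0.543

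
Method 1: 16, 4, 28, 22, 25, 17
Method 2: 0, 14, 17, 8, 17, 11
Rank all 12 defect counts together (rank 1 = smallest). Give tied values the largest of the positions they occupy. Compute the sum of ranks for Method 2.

Sorted (ascending): 0, 4, 8, 11, 14, 16, 17, 17, 17, 22, 25, 28
The 3 values of 17 occupy positions 7–9 → each gets rank 9.
Method 2 values → pooled ranks: 0→1, 14→5, 17→9, 8→3, 17→9, 11→4
Rank sum = 1 + 5 + 9 + 3 + 9 + 4 = 31

31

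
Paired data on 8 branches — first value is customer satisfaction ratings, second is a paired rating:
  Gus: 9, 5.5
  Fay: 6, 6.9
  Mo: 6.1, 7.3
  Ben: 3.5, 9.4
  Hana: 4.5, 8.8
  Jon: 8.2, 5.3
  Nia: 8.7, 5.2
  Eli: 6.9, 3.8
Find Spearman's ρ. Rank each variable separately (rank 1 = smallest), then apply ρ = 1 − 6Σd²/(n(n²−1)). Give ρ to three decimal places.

Ranks of variable 1: 8, 3, 4, 1, 2, 6, 7, 5
Ranks of variable 2: 4, 5, 6, 8, 7, 3, 2, 1
d = r₁ − r₂: 4, -2, -2, -7, -5, 3, 5, 4
d²: 16, 4, 4, 49, 25, 9, 25, 16; Σd² = 148
ρ = 1 − 6·148/(8·63) = 1 − 888/504 = -0.762

-0.762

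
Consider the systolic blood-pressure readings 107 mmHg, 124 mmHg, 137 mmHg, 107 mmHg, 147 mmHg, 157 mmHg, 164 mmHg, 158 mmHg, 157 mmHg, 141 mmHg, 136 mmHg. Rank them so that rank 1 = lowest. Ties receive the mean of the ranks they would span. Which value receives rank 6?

141

Sorted (ascending): 107, 107, 124, 136, 137, 141, 147, 157, 157, 158, 164
The 2 values of 107 occupy positions 1–2 → average rank (1+2)/2 = 1.5.
The 2 values of 157 occupy positions 8–9 → average rank (8+9)/2 = 8.5.
Rank 6 → value 141.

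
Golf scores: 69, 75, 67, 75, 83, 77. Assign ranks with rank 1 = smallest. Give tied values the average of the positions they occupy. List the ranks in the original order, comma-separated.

Sorted (ascending): 67, 69, 75, 75, 77, 83
The 2 values of 75 occupy positions 3–4 → average rank (3+4)/2 = 3.5.

2, 3.5, 1, 3.5, 6, 5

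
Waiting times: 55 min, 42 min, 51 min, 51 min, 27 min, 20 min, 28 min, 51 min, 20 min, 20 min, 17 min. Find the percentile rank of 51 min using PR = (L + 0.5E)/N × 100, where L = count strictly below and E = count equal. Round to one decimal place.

77.3

N = 11.
Strictly below 51: 7. Equal to 51: 3.
PR = (7 + 0.5·3)/11 × 100 = 77.3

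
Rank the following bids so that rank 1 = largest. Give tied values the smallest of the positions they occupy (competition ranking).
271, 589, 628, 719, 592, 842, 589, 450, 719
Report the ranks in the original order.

Sorted (descending): 842, 719, 719, 628, 592, 589, 589, 450, 271
The 2 values of 719 occupy positions 2–3 → each gets rank 2.
The 2 values of 589 occupy positions 6–7 → each gets rank 6.

9, 6, 4, 2, 5, 1, 6, 8, 2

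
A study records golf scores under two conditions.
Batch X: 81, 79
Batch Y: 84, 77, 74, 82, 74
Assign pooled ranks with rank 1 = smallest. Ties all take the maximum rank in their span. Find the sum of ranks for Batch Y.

Sorted (ascending): 74, 74, 77, 79, 81, 82, 84
The 2 values of 74 occupy positions 1–2 → each gets rank 2.
Batch Y values → pooled ranks: 84→7, 77→3, 74→2, 82→6, 74→2
Rank sum = 7 + 3 + 2 + 6 + 2 = 20

20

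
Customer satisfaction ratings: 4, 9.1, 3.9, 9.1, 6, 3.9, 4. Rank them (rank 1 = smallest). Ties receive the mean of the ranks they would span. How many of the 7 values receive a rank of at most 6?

Sorted (ascending): 3.9, 3.9, 4, 4, 6, 9.1, 9.1
The 2 values of 3.9 occupy positions 1–2 → average rank (1+2)/2 = 1.5.
The 2 values of 4 occupy positions 3–4 → average rank (3+4)/2 = 3.5.
The 2 values of 9.1 occupy positions 6–7 → average rank (6+7)/2 = 6.5.
Ranks ≤ 6: {1.5, 1.5, 3.5, 3.5, 5} → 5 values.

5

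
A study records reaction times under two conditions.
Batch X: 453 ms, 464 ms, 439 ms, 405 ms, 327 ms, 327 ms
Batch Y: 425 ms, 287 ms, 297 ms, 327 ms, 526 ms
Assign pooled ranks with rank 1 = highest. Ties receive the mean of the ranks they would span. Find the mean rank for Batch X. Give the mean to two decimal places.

5.17

Sorted (descending): 526, 464, 453, 439, 425, 405, 327, 327, 327, 297, 287
The 3 values of 327 occupy positions 7–9 → average rank 8.
Batch X values → pooled ranks: 453→3, 464→2, 439→4, 405→6, 327→8, 327→8
Mean rank = (3 + 2 + 4 + 6 + 8 + 8) / 6 = 5.17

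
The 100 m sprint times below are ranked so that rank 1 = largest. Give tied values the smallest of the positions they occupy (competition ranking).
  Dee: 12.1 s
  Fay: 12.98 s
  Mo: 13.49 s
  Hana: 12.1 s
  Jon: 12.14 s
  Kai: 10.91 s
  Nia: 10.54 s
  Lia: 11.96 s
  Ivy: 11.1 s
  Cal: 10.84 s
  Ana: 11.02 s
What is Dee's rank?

Sorted (descending): 13.49, 12.98, 12.14, 12.1, 12.1, 11.96, 11.1, 11.02, 10.91, 10.84, 10.54
The 2 values of 12.1 occupy positions 4–5 → each gets rank 4.
Dee has value 12.1 s → rank 4.

4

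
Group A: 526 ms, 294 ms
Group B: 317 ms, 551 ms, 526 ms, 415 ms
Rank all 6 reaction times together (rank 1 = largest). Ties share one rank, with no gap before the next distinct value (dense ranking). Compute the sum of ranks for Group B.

10

Sorted (descending): 551, 526, 526, 415, 317, 294
The 2 values of 526 share dense rank 2.
Remaining distinct values take the next consecutive integers.
Group B values → pooled ranks: 317→4, 551→1, 526→2, 415→3
Rank sum = 4 + 1 + 2 + 3 = 10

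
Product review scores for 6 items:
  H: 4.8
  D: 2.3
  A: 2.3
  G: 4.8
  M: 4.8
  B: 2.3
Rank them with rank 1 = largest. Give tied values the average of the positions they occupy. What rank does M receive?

Sorted (descending): 4.8, 4.8, 4.8, 2.3, 2.3, 2.3
The 3 values of 4.8 occupy positions 1–3 → average rank 2.
The 3 values of 2.3 occupy positions 4–6 → average rank 5.
M has value 4.8 → rank 2.

2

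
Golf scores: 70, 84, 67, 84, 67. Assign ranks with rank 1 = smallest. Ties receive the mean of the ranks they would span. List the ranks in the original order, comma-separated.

3, 4.5, 1.5, 4.5, 1.5

Sorted (ascending): 67, 67, 70, 84, 84
The 2 values of 67 occupy positions 1–2 → average rank (1+2)/2 = 1.5.
The 2 values of 84 occupy positions 4–5 → average rank (4+5)/2 = 4.5.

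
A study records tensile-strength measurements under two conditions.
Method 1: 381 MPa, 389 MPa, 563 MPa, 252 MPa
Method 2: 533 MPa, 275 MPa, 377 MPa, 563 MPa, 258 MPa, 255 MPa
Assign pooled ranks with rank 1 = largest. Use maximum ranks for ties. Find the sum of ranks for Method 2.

35

Sorted (descending): 563, 563, 533, 389, 381, 377, 275, 258, 255, 252
The 2 values of 563 occupy positions 1–2 → each gets rank 2.
Method 2 values → pooled ranks: 533→3, 275→7, 377→6, 563→2, 258→8, 255→9
Rank sum = 3 + 7 + 6 + 2 + 8 + 9 = 35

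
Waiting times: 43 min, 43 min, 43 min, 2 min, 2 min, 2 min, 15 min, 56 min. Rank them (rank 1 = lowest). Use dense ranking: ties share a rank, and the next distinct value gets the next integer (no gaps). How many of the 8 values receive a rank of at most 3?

Sorted (ascending): 2, 2, 2, 15, 43, 43, 43, 56
The 3 values of 2 share dense rank 1.
The 3 values of 43 share dense rank 3.
Remaining distinct values take the next consecutive integers.
Ranks ≤ 3: {1, 1, 1, 2, 3, 3, 3} → 7 values.

7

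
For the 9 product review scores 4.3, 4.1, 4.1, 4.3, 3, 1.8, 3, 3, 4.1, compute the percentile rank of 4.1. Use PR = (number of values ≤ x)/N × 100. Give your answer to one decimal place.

N = 9.
Strictly below 4.1: 4. Equal to 4.1: 3.
PR = 7/9 × 100 = 77.8

77.8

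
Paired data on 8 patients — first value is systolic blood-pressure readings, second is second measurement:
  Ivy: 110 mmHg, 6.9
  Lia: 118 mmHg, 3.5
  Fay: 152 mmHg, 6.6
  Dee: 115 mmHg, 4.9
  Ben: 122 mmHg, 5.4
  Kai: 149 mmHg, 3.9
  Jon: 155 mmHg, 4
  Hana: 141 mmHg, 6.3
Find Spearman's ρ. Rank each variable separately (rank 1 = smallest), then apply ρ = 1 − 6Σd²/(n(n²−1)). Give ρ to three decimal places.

-0.190

Ranks of variable 1: 1, 3, 7, 2, 4, 6, 8, 5
Ranks of variable 2: 8, 1, 7, 4, 5, 2, 3, 6
d = r₁ − r₂: -7, 2, 0, -2, -1, 4, 5, -1
d²: 49, 4, 0, 4, 1, 16, 25, 1; Σd² = 100
ρ = 1 − 6·100/(8·63) = 1 − 600/504 = -0.190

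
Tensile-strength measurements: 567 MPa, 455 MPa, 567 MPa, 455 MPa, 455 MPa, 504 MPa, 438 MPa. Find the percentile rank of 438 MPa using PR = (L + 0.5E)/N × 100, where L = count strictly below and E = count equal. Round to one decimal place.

N = 7.
Strictly below 438: 0. Equal to 438: 1.
PR = (0 + 0.5·1)/7 × 100 = 7.1

7.1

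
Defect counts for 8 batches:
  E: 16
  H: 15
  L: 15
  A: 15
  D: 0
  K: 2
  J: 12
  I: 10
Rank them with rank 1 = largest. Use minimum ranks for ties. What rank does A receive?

Sorted (descending): 16, 15, 15, 15, 12, 10, 2, 0
The 3 values of 15 occupy positions 2–4 → each gets rank 2.
A has value 15 → rank 2.

2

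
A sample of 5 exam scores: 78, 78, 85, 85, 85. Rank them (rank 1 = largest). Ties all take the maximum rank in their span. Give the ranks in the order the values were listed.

Sorted (descending): 85, 85, 85, 78, 78
The 3 values of 85 occupy positions 1–3 → each gets rank 3.
The 2 values of 78 occupy positions 4–5 → each gets rank 5.

5, 5, 3, 3, 3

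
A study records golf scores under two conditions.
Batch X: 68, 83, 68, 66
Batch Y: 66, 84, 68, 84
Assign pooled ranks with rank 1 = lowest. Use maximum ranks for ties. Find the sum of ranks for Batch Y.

23

Sorted (ascending): 66, 66, 68, 68, 68, 83, 84, 84
The 2 values of 66 occupy positions 1–2 → each gets rank 2.
The 3 values of 68 occupy positions 3–5 → each gets rank 5.
The 2 values of 84 occupy positions 7–8 → each gets rank 8.
Batch Y values → pooled ranks: 66→2, 84→8, 68→5, 84→8
Rank sum = 2 + 8 + 5 + 8 = 23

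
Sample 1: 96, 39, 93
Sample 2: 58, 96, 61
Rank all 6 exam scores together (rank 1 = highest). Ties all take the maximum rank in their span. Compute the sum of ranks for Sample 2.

Sorted (descending): 96, 96, 93, 61, 58, 39
The 2 values of 96 occupy positions 1–2 → each gets rank 2.
Sample 2 values → pooled ranks: 58→5, 96→2, 61→4
Rank sum = 5 + 2 + 4 = 11

11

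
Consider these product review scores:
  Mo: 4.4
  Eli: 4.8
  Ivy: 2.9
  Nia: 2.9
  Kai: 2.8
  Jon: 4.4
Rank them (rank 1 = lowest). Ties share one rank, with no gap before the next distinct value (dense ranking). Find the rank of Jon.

3

Sorted (ascending): 2.8, 2.9, 2.9, 4.4, 4.4, 4.8
The 2 values of 2.9 share dense rank 2.
The 2 values of 4.4 share dense rank 3.
Remaining distinct values take the next consecutive integers.
Jon has value 4.4 → rank 3.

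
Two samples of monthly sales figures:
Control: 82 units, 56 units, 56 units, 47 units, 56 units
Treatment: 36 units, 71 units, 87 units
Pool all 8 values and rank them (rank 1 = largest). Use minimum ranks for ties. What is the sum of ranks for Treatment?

12

Sorted (descending): 87, 82, 71, 56, 56, 56, 47, 36
The 3 values of 56 occupy positions 4–6 → each gets rank 4.
Treatment values → pooled ranks: 36→8, 71→3, 87→1
Rank sum = 8 + 3 + 1 = 12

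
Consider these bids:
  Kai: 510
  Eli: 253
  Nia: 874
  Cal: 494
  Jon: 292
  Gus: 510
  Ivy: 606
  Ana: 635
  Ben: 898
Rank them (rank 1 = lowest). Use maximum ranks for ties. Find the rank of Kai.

Sorted (ascending): 253, 292, 494, 510, 510, 606, 635, 874, 898
The 2 values of 510 occupy positions 4–5 → each gets rank 5.
Kai has value 510 → rank 5.

5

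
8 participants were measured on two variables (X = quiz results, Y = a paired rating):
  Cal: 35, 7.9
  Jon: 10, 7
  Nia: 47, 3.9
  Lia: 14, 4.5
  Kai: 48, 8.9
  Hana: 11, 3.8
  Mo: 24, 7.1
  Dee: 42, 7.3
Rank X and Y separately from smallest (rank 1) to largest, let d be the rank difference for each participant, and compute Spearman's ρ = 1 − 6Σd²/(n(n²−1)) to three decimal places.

0.524

Ranks of variable 1: 5, 1, 7, 3, 8, 2, 4, 6
Ranks of variable 2: 7, 4, 2, 3, 8, 1, 5, 6
d = r₁ − r₂: -2, -3, 5, 0, 0, 1, -1, 0
d²: 4, 9, 25, 0, 0, 1, 1, 0; Σd² = 40
ρ = 1 − 6·40/(8·63) = 1 − 240/504 = 0.524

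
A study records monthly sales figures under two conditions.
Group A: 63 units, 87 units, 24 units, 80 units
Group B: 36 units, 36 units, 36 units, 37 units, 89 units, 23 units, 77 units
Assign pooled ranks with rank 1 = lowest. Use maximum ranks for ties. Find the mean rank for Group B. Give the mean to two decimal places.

5.86

Sorted (ascending): 23, 24, 36, 36, 36, 37, 63, 77, 80, 87, 89
The 3 values of 36 occupy positions 3–5 → each gets rank 5.
Group B values → pooled ranks: 36→5, 36→5, 36→5, 37→6, 89→11, 23→1, 77→8
Mean rank = (5 + 5 + 5 + 6 + 11 + 1 + 8) / 7 = 5.86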